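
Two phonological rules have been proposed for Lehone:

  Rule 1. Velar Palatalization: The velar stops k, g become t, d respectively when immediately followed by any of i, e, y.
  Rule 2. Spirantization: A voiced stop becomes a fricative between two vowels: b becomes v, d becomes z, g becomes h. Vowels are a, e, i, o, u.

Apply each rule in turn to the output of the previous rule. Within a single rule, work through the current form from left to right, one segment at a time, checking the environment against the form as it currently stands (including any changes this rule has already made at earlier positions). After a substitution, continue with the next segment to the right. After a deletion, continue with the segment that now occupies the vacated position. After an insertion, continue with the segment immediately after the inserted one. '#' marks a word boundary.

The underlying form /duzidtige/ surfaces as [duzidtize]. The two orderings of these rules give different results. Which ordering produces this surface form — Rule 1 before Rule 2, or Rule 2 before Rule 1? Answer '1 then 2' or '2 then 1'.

1 then 2

Order 1 then 2:
  1 Velar Palatalization: [duzidtige] → [duzidtide]
  2 Spirantization: [duzidtide] → [duzidtize]
  result: [duzidtize]
Order 2 then 1:
  2 Spirantization: [duzidtige] → [duzidtihe]
  1 Velar Palatalization: no change — [duzidtihe]
  result: [duzidtihe]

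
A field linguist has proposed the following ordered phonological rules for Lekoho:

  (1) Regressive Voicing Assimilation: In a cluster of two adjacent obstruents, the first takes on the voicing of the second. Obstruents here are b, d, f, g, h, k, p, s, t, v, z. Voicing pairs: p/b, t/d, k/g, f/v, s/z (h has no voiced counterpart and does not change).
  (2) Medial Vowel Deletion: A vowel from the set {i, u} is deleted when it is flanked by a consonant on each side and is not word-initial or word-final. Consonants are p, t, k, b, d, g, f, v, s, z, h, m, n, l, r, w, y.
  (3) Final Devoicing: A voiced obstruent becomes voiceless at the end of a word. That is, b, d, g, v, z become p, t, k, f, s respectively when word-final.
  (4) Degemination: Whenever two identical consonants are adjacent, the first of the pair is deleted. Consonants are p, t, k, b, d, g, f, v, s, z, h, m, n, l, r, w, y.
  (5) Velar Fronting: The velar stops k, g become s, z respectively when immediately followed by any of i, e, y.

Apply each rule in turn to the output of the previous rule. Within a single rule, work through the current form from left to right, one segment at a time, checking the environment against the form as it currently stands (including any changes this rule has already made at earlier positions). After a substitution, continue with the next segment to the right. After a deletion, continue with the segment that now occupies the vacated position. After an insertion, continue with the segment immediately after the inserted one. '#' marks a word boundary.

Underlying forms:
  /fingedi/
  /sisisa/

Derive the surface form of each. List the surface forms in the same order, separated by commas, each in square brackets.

[fnzedi], [sa]

/fingedi/:
  (1) Regressive Voicing Assimilation: no change — [fingedi]
  (2) Medial Vowel Deletion: [fingedi] → [fngedi]
  (3) Final Devoicing: no change — [fngedi]
  (4) Degemination: no change — [fngedi]
  (5) Velar Fronting: [fngedi] → [fnzedi]
/sisisa/:
  (1) Regressive Voicing Assimilation: no change — [sisisa]
  (2) Medial Vowel Deletion: [sisisa] → [sssa]
  (3) Final Devoicing: no change — [sssa]
  (4) Degemination: [sssa] → [sa]
  (5) Velar Fronting: no change — [sa]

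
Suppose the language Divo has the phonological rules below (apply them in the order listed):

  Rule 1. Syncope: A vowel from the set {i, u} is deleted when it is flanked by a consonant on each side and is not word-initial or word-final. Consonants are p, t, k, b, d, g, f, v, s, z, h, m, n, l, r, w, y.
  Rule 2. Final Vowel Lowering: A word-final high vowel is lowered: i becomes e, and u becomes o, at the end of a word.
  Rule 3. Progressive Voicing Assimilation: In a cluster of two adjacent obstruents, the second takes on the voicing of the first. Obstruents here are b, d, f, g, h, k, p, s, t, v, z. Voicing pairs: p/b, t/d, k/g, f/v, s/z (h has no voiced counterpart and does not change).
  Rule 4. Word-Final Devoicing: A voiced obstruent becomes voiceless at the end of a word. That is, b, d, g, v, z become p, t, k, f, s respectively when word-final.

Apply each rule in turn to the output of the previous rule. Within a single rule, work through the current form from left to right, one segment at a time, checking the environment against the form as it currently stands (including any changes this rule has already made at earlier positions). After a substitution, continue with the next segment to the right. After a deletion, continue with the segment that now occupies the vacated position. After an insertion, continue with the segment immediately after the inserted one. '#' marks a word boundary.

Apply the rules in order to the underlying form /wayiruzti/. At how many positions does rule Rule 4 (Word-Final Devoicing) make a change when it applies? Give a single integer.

0

Rule 1 Syncope: [wayiruzti] → [wayrzti]
Rule 2 Final Vowel Lowering: [wayrzti] → [wayrzte]
Rule 3 Progressive Voicing Assimilation: [wayrzte] → [wayrzde]
Rule 4 Word-Final Devoicing: no change — [wayrzde]
Rule Rule 4 changed 0 position(s).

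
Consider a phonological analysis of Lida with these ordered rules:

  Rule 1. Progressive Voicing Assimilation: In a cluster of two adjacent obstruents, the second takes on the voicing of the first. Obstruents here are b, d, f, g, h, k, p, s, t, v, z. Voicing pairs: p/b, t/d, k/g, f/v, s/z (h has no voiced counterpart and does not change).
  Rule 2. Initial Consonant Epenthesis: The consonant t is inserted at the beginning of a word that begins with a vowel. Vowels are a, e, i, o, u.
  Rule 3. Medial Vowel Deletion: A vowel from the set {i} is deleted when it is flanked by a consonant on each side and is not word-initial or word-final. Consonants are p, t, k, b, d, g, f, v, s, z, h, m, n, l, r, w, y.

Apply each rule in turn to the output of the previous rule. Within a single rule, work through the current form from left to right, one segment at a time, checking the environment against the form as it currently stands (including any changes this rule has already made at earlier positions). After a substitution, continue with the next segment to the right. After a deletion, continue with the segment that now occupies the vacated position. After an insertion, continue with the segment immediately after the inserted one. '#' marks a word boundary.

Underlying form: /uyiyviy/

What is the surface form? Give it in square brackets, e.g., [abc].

Rule 1 Progressive Voicing Assimilation: no change — [uyiyviy]
Rule 2 Initial Consonant Epenthesis: [uyiyviy] → [tuyiyviy]
Rule 3 Medial Vowel Deletion: [tuyiyviy] → [tuyyvy]

[tuyyvy]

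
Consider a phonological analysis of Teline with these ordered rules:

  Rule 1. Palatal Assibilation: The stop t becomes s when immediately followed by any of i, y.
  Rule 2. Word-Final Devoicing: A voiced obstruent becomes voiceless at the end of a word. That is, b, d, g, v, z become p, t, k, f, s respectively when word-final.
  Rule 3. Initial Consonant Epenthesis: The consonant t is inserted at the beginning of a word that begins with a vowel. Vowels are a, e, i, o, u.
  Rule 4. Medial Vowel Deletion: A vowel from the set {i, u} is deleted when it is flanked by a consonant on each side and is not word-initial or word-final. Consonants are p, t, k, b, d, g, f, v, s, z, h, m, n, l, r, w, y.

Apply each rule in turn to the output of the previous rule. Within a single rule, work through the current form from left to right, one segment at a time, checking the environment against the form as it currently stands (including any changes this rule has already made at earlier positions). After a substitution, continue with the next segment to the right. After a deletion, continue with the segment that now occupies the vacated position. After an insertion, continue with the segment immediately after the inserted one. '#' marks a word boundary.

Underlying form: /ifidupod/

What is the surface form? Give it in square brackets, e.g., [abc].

[tfdpot]

Rule 1 Palatal Assibilation: no change — [ifidupod]
Rule 2 Word-Final Devoicing: [ifidupod] → [ifidupot]
Rule 3 Initial Consonant Epenthesis: [ifidupot] → [tifidupot]
Rule 4 Medial Vowel Deletion: [tifidupot] → [tfdpot]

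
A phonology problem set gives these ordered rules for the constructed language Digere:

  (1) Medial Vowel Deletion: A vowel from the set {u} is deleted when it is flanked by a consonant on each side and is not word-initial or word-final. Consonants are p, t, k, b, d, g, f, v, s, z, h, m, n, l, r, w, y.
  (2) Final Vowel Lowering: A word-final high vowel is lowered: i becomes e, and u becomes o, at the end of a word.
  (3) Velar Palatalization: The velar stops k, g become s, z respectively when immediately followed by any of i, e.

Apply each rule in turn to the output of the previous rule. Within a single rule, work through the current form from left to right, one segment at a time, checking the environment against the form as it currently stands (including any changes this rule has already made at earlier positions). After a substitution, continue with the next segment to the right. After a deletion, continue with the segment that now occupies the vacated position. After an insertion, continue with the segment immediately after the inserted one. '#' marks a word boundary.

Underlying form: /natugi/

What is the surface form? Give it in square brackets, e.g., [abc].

(1) Medial Vowel Deletion: [natugi] → [natgi]
(2) Final Vowel Lowering: [natgi] → [natge]
(3) Velar Palatalization: [natge] → [natze]

[natze]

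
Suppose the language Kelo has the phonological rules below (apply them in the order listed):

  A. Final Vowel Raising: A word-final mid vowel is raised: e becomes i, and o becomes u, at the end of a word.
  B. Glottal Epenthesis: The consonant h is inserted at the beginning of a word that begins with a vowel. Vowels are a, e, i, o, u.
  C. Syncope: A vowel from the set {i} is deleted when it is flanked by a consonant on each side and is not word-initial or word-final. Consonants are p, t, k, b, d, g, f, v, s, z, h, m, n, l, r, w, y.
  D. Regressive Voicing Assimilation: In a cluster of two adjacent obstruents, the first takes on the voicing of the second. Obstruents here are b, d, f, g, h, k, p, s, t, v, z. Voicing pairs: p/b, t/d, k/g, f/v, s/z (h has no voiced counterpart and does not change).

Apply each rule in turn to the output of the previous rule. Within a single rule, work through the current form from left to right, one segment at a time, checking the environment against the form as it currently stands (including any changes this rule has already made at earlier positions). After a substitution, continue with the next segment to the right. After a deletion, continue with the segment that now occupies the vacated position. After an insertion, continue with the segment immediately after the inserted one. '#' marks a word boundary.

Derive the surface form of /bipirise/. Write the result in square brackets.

[pprsi]

A Final Vowel Raising: [bipirise] → [bipirisi]
B Glottal Epenthesis: no change — [bipirisi]
C Syncope: [bipirisi] → [bprsi]
D Regressive Voicing Assimilation: [bprsi] → [pprsi]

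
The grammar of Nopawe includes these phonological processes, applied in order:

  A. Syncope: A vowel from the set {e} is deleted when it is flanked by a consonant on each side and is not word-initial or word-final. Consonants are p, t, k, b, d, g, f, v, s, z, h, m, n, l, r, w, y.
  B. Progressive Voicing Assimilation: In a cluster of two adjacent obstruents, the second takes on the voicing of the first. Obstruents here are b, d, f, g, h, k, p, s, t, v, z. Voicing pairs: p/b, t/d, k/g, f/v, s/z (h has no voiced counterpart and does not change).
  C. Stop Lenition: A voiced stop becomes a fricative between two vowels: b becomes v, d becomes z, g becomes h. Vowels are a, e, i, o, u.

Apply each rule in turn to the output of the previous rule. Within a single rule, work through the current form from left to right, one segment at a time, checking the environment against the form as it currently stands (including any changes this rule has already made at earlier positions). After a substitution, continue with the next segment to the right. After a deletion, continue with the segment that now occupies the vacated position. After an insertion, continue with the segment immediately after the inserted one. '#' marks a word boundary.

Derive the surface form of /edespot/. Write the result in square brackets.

[edzbot]

A Syncope: [edespot] → [edspot]
B Progressive Voicing Assimilation: [edspot] → [edzbot]
C Stop Lenition: no change — [edzbot]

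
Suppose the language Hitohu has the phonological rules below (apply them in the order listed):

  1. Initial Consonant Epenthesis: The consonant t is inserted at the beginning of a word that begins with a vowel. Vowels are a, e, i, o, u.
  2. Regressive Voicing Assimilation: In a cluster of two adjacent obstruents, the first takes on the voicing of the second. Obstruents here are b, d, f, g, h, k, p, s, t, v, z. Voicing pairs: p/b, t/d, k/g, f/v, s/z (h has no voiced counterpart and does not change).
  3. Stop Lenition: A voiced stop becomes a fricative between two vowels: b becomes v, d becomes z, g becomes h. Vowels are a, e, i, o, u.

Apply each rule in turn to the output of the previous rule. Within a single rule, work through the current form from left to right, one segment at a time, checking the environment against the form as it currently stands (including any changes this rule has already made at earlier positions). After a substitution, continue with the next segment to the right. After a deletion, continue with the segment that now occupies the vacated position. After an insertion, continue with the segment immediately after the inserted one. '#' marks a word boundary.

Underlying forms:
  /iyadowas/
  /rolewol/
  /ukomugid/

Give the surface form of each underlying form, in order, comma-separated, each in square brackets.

[tiyazowas], [rolewol], [tukomuhid]

/iyadowas/:
  1 Initial Consonant Epenthesis: [iyadowas] → [tiyadowas]
  2 Regressive Voicing Assimilation: no change — [tiyadowas]
  3 Stop Lenition: [tiyadowas] → [tiyazowas]
/rolewol/:
  1 Initial Consonant Epenthesis: no change — [rolewol]
  2 Regressive Voicing Assimilation: no change — [rolewol]
  3 Stop Lenition: no change — [rolewol]
/ukomugid/:
  1 Initial Consonant Epenthesis: [ukomugid] → [tukomugid]
  2 Regressive Voicing Assimilation: no change — [tukomugid]
  3 Stop Lenition: [tukomugid] → [tukomuhid]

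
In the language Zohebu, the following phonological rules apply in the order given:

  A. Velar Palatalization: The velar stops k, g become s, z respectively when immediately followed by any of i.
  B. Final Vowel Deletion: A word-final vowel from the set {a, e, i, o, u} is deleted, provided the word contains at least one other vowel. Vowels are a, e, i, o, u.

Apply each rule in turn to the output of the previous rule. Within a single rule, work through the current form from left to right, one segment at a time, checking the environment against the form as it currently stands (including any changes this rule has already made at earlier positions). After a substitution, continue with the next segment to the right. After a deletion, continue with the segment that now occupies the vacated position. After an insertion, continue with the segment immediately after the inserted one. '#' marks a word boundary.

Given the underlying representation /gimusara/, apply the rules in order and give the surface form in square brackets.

A Velar Palatalization: [gimusara] → [zimusara]
B Final Vowel Deletion: [zimusara] → [zimusar]

[zimusar]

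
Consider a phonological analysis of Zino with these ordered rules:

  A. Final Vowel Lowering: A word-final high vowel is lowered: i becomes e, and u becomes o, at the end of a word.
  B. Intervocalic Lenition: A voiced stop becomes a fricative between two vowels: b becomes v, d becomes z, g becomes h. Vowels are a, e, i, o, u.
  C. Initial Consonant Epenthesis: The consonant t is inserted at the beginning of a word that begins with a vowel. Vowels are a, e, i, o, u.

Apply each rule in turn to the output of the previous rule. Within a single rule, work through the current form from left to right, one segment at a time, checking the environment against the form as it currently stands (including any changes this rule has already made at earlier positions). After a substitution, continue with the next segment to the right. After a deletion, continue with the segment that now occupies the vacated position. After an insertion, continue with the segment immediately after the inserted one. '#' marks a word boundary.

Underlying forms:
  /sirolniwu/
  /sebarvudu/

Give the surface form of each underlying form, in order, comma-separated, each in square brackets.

/sirolniwu/:
  A Final Vowel Lowering: [sirolniwu] → [sirolniwo]
  B Intervocalic Lenition: no change — [sirolniwo]
  C Initial Consonant Epenthesis: no change — [sirolniwo]
/sebarvudu/:
  A Final Vowel Lowering: [sebarvudu] → [sebarvudo]
  B Intervocalic Lenition: [sebarvudo] → [sevarvuzo]
  C Initial Consonant Epenthesis: no change — [sevarvuzo]

[sirolniwo], [sevarvuzo]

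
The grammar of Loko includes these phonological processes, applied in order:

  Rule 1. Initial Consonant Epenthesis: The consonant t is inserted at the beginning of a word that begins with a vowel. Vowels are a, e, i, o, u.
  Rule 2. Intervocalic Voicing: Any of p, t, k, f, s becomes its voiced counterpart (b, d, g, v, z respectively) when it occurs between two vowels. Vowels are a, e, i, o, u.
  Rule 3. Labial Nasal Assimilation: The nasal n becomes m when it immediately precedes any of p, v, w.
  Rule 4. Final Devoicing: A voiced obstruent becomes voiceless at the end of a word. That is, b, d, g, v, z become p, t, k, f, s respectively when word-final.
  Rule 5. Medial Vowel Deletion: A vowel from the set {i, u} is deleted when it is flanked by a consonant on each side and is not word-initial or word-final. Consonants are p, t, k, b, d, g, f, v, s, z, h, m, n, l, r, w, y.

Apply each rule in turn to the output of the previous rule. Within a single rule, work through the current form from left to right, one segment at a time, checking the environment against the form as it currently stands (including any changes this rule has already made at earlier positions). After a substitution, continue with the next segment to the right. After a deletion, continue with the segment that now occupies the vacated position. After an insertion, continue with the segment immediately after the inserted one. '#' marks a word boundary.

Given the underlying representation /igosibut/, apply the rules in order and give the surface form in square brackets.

[tgozbt]

Rule 1 Initial Consonant Epenthesis: [igosibut] → [tigosibut]
Rule 2 Intervocalic Voicing: [tigosibut] → [tigozibut]
Rule 3 Labial Nasal Assimilation: no change — [tigozibut]
Rule 4 Final Devoicing: no change — [tigozibut]
Rule 5 Medial Vowel Deletion: [tigozibut] → [tgozbt]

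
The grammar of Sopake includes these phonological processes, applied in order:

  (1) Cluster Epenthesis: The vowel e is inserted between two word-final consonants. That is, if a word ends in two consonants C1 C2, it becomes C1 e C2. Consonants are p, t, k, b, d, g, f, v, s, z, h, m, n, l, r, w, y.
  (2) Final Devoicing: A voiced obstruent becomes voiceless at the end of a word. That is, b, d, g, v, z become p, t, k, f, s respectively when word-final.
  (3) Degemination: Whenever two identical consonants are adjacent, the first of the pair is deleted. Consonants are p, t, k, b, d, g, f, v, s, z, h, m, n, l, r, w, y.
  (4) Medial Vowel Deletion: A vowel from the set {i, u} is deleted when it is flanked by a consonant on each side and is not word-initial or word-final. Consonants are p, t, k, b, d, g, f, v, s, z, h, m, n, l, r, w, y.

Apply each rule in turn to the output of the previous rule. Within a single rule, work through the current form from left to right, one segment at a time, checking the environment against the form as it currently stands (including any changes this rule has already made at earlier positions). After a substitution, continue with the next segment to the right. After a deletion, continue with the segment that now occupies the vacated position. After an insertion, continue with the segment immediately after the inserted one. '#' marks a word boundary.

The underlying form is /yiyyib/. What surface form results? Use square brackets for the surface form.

[yyp]

(1) Cluster Epenthesis: no change — [yiyyib]
(2) Final Devoicing: [yiyyib] → [yiyyip]
(3) Degemination: [yiyyip] → [yiyip]
(4) Medial Vowel Deletion: [yiyip] → [yyp]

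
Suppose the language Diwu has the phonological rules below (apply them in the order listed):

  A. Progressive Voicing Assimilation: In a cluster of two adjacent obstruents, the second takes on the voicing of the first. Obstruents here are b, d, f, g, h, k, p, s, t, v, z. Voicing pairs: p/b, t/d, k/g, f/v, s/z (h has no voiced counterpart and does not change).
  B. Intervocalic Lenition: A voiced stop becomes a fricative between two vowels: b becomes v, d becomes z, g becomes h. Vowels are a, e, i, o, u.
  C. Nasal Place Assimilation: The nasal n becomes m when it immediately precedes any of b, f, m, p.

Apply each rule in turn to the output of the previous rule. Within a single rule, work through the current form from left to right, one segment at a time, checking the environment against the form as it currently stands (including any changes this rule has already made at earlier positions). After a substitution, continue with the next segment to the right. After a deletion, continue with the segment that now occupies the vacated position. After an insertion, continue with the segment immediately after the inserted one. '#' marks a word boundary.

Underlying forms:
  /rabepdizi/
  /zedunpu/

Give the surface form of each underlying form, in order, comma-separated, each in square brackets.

/rabepdizi/:
  A Progressive Voicing Assimilation: [rabepdizi] → [rabeptizi]
  B Intervocalic Lenition: [rabeptizi] → [raveptizi]
  C Nasal Place Assimilation: no change — [raveptizi]
/zedunpu/:
  A Progressive Voicing Assimilation: no change — [zedunpu]
  B Intervocalic Lenition: [zedunpu] → [zezunpu]
  C Nasal Place Assimilation: [zezunpu] → [zezumpu]

[raveptizi], [zezumpu]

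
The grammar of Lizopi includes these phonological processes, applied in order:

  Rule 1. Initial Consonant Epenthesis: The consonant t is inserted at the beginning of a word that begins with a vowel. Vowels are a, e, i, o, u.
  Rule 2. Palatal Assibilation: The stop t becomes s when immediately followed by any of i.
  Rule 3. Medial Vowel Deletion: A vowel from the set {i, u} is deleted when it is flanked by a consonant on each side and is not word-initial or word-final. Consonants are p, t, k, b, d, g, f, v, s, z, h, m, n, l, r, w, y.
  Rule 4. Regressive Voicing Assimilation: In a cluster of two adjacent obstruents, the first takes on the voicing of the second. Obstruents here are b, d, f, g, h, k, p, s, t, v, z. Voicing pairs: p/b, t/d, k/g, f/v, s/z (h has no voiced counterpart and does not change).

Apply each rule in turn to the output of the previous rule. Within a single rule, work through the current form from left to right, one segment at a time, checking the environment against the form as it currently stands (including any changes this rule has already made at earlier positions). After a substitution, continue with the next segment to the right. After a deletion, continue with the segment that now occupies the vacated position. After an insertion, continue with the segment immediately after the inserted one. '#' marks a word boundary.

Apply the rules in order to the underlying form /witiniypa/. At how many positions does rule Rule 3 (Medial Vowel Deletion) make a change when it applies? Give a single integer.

Rule 1 Initial Consonant Epenthesis: no change — [witiniypa]
Rule 2 Palatal Assibilation: [witiniypa] → [wisiniypa]
Rule 3 Medial Vowel Deletion: [wisiniypa] → [wsnypa]
Rule 4 Regressive Voicing Assimilation: no change — [wsnypa]
Rule Rule 3 changed 3 position(s).

3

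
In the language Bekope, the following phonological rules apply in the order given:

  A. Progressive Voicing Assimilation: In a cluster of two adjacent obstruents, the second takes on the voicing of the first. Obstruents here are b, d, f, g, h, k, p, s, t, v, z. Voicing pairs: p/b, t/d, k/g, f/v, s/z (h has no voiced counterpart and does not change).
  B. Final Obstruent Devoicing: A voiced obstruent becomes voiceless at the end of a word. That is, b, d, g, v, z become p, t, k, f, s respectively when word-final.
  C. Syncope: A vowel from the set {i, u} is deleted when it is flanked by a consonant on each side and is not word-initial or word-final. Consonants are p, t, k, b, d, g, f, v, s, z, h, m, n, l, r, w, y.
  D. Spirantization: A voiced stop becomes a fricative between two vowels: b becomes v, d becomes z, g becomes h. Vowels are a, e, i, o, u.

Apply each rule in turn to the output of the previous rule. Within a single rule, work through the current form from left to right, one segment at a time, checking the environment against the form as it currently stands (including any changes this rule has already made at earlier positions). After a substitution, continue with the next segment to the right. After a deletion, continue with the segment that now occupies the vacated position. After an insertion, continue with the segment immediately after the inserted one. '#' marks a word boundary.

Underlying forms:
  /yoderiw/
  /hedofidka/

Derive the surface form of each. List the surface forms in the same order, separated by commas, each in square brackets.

/yoderiw/:
  A Progressive Voicing Assimilation: no change — [yoderiw]
  B Final Obstruent Devoicing: no change — [yoderiw]
  C Syncope: [yoderiw] → [yoderw]
  D Spirantization: [yoderw] → [yozerw]
/hedofidka/:
  A Progressive Voicing Assimilation: [hedofidka] → [hedofidga]
  B Final Obstruent Devoicing: no change — [hedofidga]
  C Syncope: [hedofidga] → [hedofdga]
  D Spirantization: [hedofdga] → [hezofdga]

[yozerw], [hezofdga]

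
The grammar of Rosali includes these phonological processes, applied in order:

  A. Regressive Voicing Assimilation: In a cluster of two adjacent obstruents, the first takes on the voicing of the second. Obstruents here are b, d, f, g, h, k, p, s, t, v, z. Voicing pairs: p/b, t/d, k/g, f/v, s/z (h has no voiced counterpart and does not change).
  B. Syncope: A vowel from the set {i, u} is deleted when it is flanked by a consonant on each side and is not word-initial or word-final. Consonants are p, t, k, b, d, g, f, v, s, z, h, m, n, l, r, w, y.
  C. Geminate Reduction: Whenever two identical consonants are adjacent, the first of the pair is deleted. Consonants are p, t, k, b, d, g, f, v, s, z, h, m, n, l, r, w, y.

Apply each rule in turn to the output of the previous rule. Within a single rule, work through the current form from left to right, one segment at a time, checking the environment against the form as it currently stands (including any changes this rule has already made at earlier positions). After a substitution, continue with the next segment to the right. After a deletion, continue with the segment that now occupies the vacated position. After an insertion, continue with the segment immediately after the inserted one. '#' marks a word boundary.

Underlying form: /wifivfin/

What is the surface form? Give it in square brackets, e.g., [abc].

[wfn]

A Regressive Voicing Assimilation: [wifivfin] → [wififfin]
B Syncope: [wififfin] → [wfffn]
C Geminate Reduction: [wfffn] → [wfn]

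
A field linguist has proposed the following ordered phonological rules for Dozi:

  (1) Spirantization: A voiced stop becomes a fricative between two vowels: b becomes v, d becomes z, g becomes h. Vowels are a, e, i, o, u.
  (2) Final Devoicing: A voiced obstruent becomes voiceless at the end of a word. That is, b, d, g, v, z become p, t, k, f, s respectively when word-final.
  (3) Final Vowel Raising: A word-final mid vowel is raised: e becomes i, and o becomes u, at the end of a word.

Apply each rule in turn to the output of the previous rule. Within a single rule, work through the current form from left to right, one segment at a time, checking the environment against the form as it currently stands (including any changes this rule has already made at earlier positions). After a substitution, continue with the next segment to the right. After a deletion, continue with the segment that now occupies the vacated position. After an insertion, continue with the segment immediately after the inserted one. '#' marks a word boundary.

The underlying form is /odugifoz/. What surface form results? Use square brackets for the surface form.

(1) Spirantization: [odugifoz] → [ozuhifoz]
(2) Final Devoicing: [ozuhifoz] → [ozuhifos]
(3) Final Vowel Raising: no change — [ozuhifos]

[ozuhifos]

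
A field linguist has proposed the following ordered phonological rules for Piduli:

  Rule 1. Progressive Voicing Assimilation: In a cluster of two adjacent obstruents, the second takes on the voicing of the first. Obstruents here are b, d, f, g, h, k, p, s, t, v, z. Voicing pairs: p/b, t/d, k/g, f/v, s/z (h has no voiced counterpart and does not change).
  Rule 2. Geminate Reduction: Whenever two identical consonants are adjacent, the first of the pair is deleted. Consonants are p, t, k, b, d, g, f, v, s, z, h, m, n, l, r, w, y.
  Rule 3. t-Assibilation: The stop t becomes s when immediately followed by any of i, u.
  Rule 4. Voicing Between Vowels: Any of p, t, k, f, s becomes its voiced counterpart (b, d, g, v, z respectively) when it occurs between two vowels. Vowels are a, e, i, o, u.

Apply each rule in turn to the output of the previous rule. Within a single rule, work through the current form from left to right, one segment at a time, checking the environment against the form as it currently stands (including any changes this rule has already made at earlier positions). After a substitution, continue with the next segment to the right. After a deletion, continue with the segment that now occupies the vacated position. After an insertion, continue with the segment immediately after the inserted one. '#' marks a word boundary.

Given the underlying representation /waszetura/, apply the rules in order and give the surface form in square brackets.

Rule 1 Progressive Voicing Assimilation: [waszetura] → [wassetura]
Rule 2 Geminate Reduction: [wassetura] → [wasetura]
Rule 3 t-Assibilation: [wasetura] → [wasesura]
Rule 4 Voicing Between Vowels: [wasesura] → [wazezura]

[wazezura]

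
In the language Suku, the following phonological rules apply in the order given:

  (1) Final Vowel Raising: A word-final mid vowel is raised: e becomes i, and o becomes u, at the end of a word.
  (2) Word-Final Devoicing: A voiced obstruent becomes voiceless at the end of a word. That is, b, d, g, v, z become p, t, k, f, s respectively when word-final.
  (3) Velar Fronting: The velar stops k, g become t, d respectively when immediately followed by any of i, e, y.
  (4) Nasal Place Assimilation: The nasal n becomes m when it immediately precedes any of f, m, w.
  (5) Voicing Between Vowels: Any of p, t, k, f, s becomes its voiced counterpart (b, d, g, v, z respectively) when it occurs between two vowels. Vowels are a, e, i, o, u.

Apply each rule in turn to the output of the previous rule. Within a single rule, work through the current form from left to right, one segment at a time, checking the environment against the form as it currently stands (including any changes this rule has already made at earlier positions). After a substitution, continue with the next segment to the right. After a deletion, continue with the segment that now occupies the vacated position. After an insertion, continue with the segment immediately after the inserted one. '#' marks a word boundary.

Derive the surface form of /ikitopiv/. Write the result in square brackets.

(1) Final Vowel Raising: no change — [ikitopiv]
(2) Word-Final Devoicing: [ikitopiv] → [ikitopif]
(3) Velar Fronting: [ikitopif] → [ititopif]
(4) Nasal Place Assimilation: no change — [ititopif]
(5) Voicing Between Vowels: [ititopif] → [ididobif]

[ididobif]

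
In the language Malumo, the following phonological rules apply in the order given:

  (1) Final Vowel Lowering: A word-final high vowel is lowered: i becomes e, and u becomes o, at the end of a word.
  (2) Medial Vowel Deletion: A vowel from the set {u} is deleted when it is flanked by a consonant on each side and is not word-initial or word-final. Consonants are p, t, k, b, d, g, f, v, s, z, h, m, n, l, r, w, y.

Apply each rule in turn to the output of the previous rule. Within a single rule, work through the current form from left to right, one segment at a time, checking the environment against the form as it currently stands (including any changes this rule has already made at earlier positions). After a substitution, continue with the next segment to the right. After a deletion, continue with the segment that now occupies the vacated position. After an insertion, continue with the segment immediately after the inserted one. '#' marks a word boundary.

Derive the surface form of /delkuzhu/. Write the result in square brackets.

(1) Final Vowel Lowering: [delkuzhu] → [delkuzho]
(2) Medial Vowel Deletion: [delkuzho] → [delkzho]

[delkzho]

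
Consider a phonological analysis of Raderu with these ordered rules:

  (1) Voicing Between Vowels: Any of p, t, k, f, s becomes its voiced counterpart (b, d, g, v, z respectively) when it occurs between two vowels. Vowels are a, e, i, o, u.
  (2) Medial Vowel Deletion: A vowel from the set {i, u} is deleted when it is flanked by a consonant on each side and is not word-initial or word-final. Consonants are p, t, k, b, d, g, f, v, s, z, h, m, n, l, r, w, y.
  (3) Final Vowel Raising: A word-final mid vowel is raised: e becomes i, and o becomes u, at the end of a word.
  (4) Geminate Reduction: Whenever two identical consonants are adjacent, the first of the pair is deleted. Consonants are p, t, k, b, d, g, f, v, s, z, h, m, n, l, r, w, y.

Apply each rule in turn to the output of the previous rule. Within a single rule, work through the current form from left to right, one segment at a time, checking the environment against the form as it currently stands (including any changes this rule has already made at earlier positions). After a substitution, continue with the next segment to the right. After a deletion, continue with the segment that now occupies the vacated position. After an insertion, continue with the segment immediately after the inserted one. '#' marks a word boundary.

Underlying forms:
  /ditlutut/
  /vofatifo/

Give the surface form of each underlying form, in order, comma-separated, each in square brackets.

/ditlutut/:
  (1) Voicing Between Vowels: [ditlutut] → [ditludut]
  (2) Medial Vowel Deletion: [ditludut] → [dtldt]
  (3) Final Vowel Raising: no change — [dtldt]
  (4) Geminate Reduction: no change — [dtldt]
/vofatifo/:
  (1) Voicing Between Vowels: [vofatifo] → [vovadivo]
  (2) Medial Vowel Deletion: [vovadivo] → [vovadvo]
  (3) Final Vowel Raising: [vovadvo] → [vovadvu]
  (4) Geminate Reduction: no change — [vovadvu]

[dtldt], [vovadvu]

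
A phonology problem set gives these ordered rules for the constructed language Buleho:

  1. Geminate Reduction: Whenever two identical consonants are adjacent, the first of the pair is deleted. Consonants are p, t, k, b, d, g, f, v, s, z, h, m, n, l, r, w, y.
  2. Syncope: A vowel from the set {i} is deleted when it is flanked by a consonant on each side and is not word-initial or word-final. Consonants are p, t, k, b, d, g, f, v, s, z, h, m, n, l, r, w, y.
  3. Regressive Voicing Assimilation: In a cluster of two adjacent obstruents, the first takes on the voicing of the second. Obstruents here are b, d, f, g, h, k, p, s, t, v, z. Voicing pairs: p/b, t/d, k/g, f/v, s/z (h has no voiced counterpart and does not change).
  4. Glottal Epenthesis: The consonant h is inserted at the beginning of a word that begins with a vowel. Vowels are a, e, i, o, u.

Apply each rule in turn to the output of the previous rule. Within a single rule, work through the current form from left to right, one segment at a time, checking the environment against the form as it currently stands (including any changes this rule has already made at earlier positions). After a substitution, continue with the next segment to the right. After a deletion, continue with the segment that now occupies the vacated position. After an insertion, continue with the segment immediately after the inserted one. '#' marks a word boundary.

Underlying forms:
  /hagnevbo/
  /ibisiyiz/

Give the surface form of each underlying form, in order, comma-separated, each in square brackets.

[hagnevbo], [hipsyz]

/hagnevbo/:
  1 Geminate Reduction: no change — [hagnevbo]
  2 Syncope: no change — [hagnevbo]
  3 Regressive Voicing Assimilation: no change — [hagnevbo]
  4 Glottal Epenthesis: no change — [hagnevbo]
/ibisiyiz/:
  1 Geminate Reduction: no change — [ibisiyiz]
  2 Syncope: [ibisiyiz] → [ibsyz]
  3 Regressive Voicing Assimilation: [ibsyz] → [ipsyz]
  4 Glottal Epenthesis: [ipsyz] → [hipsyz]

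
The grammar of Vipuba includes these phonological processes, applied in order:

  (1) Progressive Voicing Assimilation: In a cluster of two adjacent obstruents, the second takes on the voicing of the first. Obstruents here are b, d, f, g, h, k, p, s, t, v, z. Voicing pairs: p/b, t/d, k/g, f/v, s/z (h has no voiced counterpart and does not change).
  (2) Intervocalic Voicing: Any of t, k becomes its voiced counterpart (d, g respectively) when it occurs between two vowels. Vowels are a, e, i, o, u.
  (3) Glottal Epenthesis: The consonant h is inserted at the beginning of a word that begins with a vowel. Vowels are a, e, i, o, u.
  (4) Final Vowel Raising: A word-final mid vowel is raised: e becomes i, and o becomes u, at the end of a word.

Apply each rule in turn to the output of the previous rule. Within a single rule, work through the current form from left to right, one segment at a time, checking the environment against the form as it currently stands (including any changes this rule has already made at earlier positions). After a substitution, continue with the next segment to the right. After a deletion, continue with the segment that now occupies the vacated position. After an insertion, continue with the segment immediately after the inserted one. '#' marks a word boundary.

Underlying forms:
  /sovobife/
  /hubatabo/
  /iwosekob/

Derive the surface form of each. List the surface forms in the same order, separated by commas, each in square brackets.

[sovobifi], [hubadabu], [hiwosegob]

/sovobife/:
  (1) Progressive Voicing Assimilation: no change — [sovobife]
  (2) Intervocalic Voicing: no change — [sovobife]
  (3) Glottal Epenthesis: no change — [sovobife]
  (4) Final Vowel Raising: [sovobife] → [sovobifi]
/hubatabo/:
  (1) Progressive Voicing Assimilation: no change — [hubatabo]
  (2) Intervocalic Voicing: [hubatabo] → [hubadabo]
  (3) Glottal Epenthesis: no change — [hubadabo]
  (4) Final Vowel Raising: [hubadabo] → [hubadabu]
/iwosekob/:
  (1) Progressive Voicing Assimilation: no change — [iwosekob]
  (2) Intervocalic Voicing: [iwosekob] → [iwosegob]
  (3) Glottal Epenthesis: [iwosegob] → [hiwosegob]
  (4) Final Vowel Raising: no change — [hiwosegob]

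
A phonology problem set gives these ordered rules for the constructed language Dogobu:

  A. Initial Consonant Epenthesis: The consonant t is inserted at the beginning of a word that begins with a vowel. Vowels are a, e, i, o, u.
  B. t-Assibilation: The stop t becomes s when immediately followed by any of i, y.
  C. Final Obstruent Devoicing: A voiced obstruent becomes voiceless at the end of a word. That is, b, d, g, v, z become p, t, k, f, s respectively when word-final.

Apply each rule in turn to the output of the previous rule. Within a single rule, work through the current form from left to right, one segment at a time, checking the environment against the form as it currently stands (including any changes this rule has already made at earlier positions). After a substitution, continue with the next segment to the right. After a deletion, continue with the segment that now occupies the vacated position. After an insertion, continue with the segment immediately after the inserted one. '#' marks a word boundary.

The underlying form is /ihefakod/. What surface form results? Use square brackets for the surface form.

A Initial Consonant Epenthesis: [ihefakod] → [tihefakod]
B t-Assibilation: [tihefakod] → [sihefakod]
C Final Obstruent Devoicing: [sihefakod] → [sihefakot]

[sihefakot]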